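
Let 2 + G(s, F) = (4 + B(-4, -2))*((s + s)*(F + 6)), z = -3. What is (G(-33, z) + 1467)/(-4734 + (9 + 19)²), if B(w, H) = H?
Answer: -1069/3950 ≈ -0.27063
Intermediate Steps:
G(s, F) = -2 + 4*s*(6 + F) (G(s, F) = -2 + (4 - 2)*((s + s)*(F + 6)) = -2 + 2*((2*s)*(6 + F)) = -2 + 2*(2*s*(6 + F)) = -2 + 4*s*(6 + F))
(G(-33, z) + 1467)/(-4734 + (9 + 19)²) = ((-2 + 24*(-33) + 4*(-3)*(-33)) + 1467)/(-4734 + (9 + 19)²) = ((-2 - 792 + 396) + 1467)/(-4734 + 28²) = (-398 + 1467)/(-4734 + 784) = 1069/(-3950) = 1069*(-1/3950) = -1069/3950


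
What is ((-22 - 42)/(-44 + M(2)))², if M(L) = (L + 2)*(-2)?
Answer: 256/169 ≈ 1.5148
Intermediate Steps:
M(L) = -4 - 2*L (M(L) = (2 + L)*(-2) = -4 - 2*L)
((-22 - 42)/(-44 + M(2)))² = ((-22 - 42)/(-44 + (-4 - 2*2)))² = (-64/(-44 + (-4 - 4)))² = (-64/(-44 - 8))² = (-64/(-52))² = (-64*(-1/52))² = (16/13)² = 256/169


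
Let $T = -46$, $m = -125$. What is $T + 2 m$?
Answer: $-296$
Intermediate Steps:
$T + 2 m = -46 + 2 \left(-125\right) = -46 - 250 = -296$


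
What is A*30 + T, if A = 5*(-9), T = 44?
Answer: -1306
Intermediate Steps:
A = -45
A*30 + T = -45*30 + 44 = -1350 + 44 = -1306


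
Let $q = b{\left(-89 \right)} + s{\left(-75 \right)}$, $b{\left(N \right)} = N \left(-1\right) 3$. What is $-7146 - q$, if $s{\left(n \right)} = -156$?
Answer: $-7257$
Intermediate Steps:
$b{\left(N \right)} = - 3 N$ ($b{\left(N \right)} = - N 3 = - 3 N$)
$q = 111$ ($q = \left(-3\right) \left(-89\right) - 156 = 267 - 156 = 111$)
$-7146 - q = -7146 - 111 = -7257$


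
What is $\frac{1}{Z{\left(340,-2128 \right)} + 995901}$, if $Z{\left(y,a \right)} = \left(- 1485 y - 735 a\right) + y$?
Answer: $\frac{1}{2055421} \approx 4.8652 \cdot 10^{-7}$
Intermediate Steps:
$Z{\left(y,a \right)} = - 1484 y - 735 a$
$\frac{1}{Z{\left(340,-2128 \right)} + 995901} = \frac{1}{\left(\left(-1484\right) 340 - -1564080\right) + 995901} = \frac{1}{\left(-504560 + 1564080\right) + 995901} = \frac{1}{1059520 + 995901} = \frac{1}{2055421}$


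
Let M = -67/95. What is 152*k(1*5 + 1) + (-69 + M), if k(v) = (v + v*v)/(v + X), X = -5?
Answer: 599858/95 ≈ 6314.3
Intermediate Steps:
M = -67/95 (M = -67*1/95 = -67/95 ≈ -0.70526)
k(v) = (v + v²)/(-5 + v) (k(v) = (v + v*v)/(v - 5) = (v + v²)/(-5 + v))
152*k(1*5 + 1) + (-69 + M) = 152*((1*5 + 1)*(1 + (1*5 + 1))/(-5 + (1*5 + 1))) + (-69 - 67/95) = 152*((5 + 1)*(1 + (5 + 1))/(-5 + (5 + 1))) - 6622/95 = 152*(6*(1 + 6)/(-5 + 6)) - 6622/95 = 152*(6*7/1) - 6622/95 = 152*(6*1*7) - 6622/95 = 152*42 - 6622/95 = 6384 - 6622/95 = 599858/95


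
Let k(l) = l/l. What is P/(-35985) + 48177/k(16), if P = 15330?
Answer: 115575601/2399 ≈ 48177.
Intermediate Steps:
k(l) = 1
P/(-35985) + 48177/k(16) = 15330/(-35985) + 48177/1 = 15330*(-1/35985) + 48177*1 = -1022/2399 + 48177 = 115575601/2399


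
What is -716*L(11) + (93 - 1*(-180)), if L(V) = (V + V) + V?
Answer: -23355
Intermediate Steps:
L(V) = 3*V (L(V) = 2*V + V = 3*V)
-716*L(11) + (93 - 1*(-180)) = -2148*11 + (93 - 1*(-180)) = -716*33 + (93 + 180) = -23628 + 273 = -23355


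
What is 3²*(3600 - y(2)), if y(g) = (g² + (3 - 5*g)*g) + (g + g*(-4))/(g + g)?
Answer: 65007/2 ≈ 32504.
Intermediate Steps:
y(g) = -3/2 + g² + g*(3 - 5*g) (y(g) = (g² + g*(3 - 5*g)) + (g - 4*g)/((2*g)) = (g² + g*(3 - 5*g)) + (-3*g)*(1/(2*g)) = (g² + g*(3 - 5*g)) - 3/2 = -3/2 + g² + g*(3 - 5*g))
3²*(3600 - y(2)) = 3²*(3600 - (-3/2 - 4*2² + 3*2)) = 9*(3600 - (-3/2 - 4*4 + 6)) = 9*(3600 - (-3/2 - 16 + 6)) = 9*(3600 - 1*(-23/2)) = 9*(3600 + 23/2) = 9*(7223/2) = 65007/2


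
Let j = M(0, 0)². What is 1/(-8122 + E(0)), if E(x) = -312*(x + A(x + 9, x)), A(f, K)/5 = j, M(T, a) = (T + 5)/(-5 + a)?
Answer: -1/9682 ≈ -0.00010328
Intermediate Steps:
M(T, a) = (5 + T)/(-5 + a)
j = 1 (j = ((5 + 0)/(-5 + 0))² = (5/(-5))² = (-⅕*5)² = (-1)² = 1)
A(f, K) = 5 (A(f, K) = 5*1 = 5)
E(x) = -1560 - 312*x (E(x) = -312*(x + 5) = -312*(5 + x) = -1560 - 312*x)
1/(-8122 + E(0)) = 1/(-8122 + (-1560 - 312*0)) = 1/(-8122 + (-1560 + 0)) = 1/(-8122 - 1560) = 1/(-9682) = -1/9682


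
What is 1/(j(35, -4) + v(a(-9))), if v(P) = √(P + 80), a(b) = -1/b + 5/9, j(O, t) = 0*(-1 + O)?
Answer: √6/22 ≈ 0.11134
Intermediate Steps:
j(O, t) = 0
a(b) = 5/9 - 1/b (a(b) = -1/b + 5*(⅑) = -1/b + 5/9 = 5/9 - 1/b)
v(P) = √(80 + P)
1/(j(35, -4) + v(a(-9))) = 1/(0 + √(80 + (5/9 - 1/(-9)))) = 1/(0 + √(80 + (5/9 - 1*(-⅑)))) = 1/(0 + √(80 + (5/9 + ⅑))) = 1/(0 + √(80 + ⅔)) = 1/(0 + √(242/3)) = 1/(0 + 11*√6/3) = 1/(11*√6/3) = √6/22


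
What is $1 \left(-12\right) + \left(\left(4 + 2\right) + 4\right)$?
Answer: $-2$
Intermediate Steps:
$1 \left(-12\right) + \left(\left(4 + 2\right) + 4\right) = -12 + \left(6 + 4\right) = -12 + 10 = -2$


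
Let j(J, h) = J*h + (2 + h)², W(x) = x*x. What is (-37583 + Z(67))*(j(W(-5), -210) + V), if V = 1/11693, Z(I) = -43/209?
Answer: -3491480562317670/2443837 ≈ -1.4287e+9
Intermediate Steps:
W(x) = x²
j(J, h) = (2 + h)² + J*h
Z(I) = -43/209 (Z(I) = -43*1/209 = -43/209)
V = 1/11693 ≈ 8.5521e-5
(-37583 + Z(67))*(j(W(-5), -210) + V) = (-37583 - 43/209)*(((2 - 210)² + (-5)²*(-210)) + 1/11693) = -7854890*(((-208)² + 25*(-210)) + 1/11693)/209 = -7854890*((43264 - 5250) + 1/11693)/209 = -7854890*(38014 + 1/11693)/209 = -7854890/209*444497703/11693 = -3491480562317670/2443837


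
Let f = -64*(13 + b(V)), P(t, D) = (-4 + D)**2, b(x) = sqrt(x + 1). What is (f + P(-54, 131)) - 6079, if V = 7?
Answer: 9218 - 128*sqrt(2) ≈ 9037.0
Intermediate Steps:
b(x) = sqrt(1 + x)
f = -832 - 128*sqrt(2) (f = -64*(13 + sqrt(1 + 7)) = -64*(13 + sqrt(8)) = -64*(13 + 2*sqrt(2)) = -832 - 128*sqrt(2) ≈ -1013.0)
(f + P(-54, 131)) - 6079 = ((-832 - 128*sqrt(2)) + (-4 + 131)**2) - 6079 = ((-832 - 128*sqrt(2)) + 127**2) - 6079 = ((-832 - 128*sqrt(2)) + 16129) - 6079 = (15297 - 128*sqrt(2)) - 6079 = 9218 - 128*sqrt(2)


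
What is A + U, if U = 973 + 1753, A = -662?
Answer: 2064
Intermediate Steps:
U = 2726
A + U = -662 + 2726 = 2064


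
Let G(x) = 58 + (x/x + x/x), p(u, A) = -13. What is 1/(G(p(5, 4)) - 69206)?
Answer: -1/69146 ≈ -1.4462e-5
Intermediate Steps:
G(x) = 60 (G(x) = 58 + (1 + 1) = 58 + 2 = 60)
1/(G(p(5, 4)) - 69206) = 1/(60 - 69206) = 1/(-69146) = -1/69146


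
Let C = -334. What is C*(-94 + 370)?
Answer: -92184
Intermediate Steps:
C*(-94 + 370) = -334*(-94 + 370) = -334*276 = -92184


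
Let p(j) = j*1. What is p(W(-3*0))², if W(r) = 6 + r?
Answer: 36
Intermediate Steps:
p(j) = j
p(W(-3*0))² = (6 - 3*0)² = (6 + 0)² = 6² = 36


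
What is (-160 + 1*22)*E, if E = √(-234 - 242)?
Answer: -276*I*√119 ≈ -3010.8*I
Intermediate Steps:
E = 2*I*√119 (E = √(-476) = 2*I*√119 ≈ 21.817*I)
(-160 + 1*22)*E = (-160 + 1*22)*(2*I*√119) = (-160 + 22)*(2*I*√119) = -276*I*√119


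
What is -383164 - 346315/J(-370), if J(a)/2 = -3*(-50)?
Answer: -23059103/60 ≈ -3.8432e+5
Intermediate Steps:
J(a) = 300 (J(a) = 2*(-3*(-50)) = 2*150 = 300)
-383164 - 346315/J(-370) = -383164 - 346315/300 = -383164 - 1*69263/60 = -383164 - 69263/60 = -23059103/60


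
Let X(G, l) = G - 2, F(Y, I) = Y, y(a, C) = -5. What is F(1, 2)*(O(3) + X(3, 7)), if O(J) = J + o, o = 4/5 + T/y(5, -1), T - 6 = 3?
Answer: 3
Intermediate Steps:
T = 9 (T = 6 + 3 = 9)
o = -1 (o = 4/5 + 9/(-5) = 4*(1/5) + 9*(-1/5) = 4/5 - 9/5 = -1)
O(J) = -1 + J (O(J) = J - 1 = -1 + J)
X(G, l) = -2 + G
F(1, 2)*(O(3) + X(3, 7)) = 1*((-1 + 3) + (-2 + 3)) = 1*(2 + 1) = 1*3 = 3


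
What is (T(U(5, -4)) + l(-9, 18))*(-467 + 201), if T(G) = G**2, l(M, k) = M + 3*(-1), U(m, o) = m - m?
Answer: 3192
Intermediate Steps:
U(m, o) = 0
l(M, k) = -3 + M (l(M, k) = M - 3 = -3 + M)
(T(U(5, -4)) + l(-9, 18))*(-467 + 201) = (0**2 + (-3 - 9))*(-467 + 201) = (0 - 12)*(-266) = -12*(-266) = 3192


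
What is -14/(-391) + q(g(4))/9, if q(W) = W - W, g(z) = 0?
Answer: 14/391 ≈ 0.035806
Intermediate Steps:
q(W) = 0
-14/(-391) + q(g(4))/9 = -14/(-391) + 0/9 = -14*(-1/391) + 0*(⅑) = 14/391 + 0 = 14/391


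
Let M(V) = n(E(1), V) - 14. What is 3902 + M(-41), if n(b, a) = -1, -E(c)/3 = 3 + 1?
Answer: 3887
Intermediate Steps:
E(c) = -12 (E(c) = -3*(3 + 1) = -3*4 = -12)
M(V) = -15 (M(V) = -1 - 14 = -15)
3902 + M(-41) = 3902 - 15 = 3887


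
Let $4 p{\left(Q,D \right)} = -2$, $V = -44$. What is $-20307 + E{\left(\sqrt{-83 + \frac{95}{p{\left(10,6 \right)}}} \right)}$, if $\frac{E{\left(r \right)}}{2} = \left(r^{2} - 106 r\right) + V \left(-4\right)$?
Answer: $-20501 - 212 i \sqrt{273} \approx -20501.0 - 3502.8 i$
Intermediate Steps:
$p{\left(Q,D \right)} = - \frac{1}{2}$ ($p{\left(Q,D \right)} = \frac{1}{4} \left(-2\right) = - \frac{1}{2}$)
$E{\left(r \right)} = 352 - 212 r + 2 r^{2}$ ($E{\left(r \right)} = 2 \left(\left(r^{2} - 106 r\right) - -176\right) = 2 \left(\left(r^{2} - 106 r\right) + 176\right) = 2 \left(176 + r^{2} - 106 r\right) = 352 - 212 r + 2 r^{2}$)
$-20307 + E{\left(\sqrt{-83 + \frac{95}{p{\left(10,6 \right)}}} \right)} = -20307 + \left(352 - 212 \sqrt{-83 + \frac{95}{- \frac{1}{2}}} + 2 \left(\sqrt{-83 + \frac{95}{- \frac{1}{2}}}\right)^{2}\right) = -20307 + \left(352 - 212 \sqrt{-83 + 95 \left(-2\right)} + 2 \left(\sqrt{-83 + 95 \left(-2\right)}\right)^{2}\right) = -20307 + \left(352 - 212 \sqrt{-83 - 190} + 2 \left(\sqrt{-83 - 190}\right)^{2}\right) = -20307 + \left(352 - 212 \sqrt{-273} + 2 \left(\sqrt{-273}\right)^{2}\right) = -20307 + \left(352 - 212 i \sqrt{273} + 2 \left(i \sqrt{273}\right)^{2}\right) = -20307 + \left(352 - 212 i \sqrt{273} + 2 \left(-273\right)\right) = -20307 - \left(194 + 212 i \sqrt{273}\right) = -20501 - 212 i \sqrt{273}$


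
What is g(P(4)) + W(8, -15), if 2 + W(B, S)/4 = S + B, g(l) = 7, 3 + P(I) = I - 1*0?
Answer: -29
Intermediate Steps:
P(I) = -3 + I (P(I) = -3 + (I - 1*0) = -3 + (I + 0) = -3 + I)
W(B, S) = -8 + 4*B + 4*S (W(B, S) = -8 + 4*(S + B) = -8 + 4*(B + S) = -8 + (4*B + 4*S) = -8 + 4*B + 4*S)
g(P(4)) + W(8, -15) = 7 + (-8 + 4*8 + 4*(-15)) = 7 + (-8 + 32 - 60) = 7 - 36 = -29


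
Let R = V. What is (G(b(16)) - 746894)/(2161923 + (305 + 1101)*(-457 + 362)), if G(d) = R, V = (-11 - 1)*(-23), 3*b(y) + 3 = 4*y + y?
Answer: -746618/2028353 ≈ -0.36809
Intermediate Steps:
b(y) = -1 + 5*y/3 (b(y) = -1 + (4*y + y)/3 = -1 + (5*y)/3 = -1 + 5*y/3)
V = 276 (V = -12*(-23) = 276)
R = 276
G(d) = 276
(G(b(16)) - 746894)/(2161923 + (305 + 1101)*(-457 + 362)) = (276 - 746894)/(2161923 + (305 + 1101)*(-457 + 362)) = -746618/(2161923 + 1406*(-95)) = -746618/(2161923 - 133570) = -746618/2028353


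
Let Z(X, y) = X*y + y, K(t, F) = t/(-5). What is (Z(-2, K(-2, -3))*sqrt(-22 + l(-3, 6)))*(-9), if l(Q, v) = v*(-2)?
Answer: 18*I*sqrt(34)/5 ≈ 20.991*I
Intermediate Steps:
K(t, F) = -t/5 (K(t, F) = t*(-1/5) = -t/5)
l(Q, v) = -2*v
Z(X, y) = y + X*y
(Z(-2, K(-2, -3))*sqrt(-22 + l(-3, 6)))*(-9) = (((-1/5*(-2))*(1 - 2))*sqrt(-22 - 2*6))*(-9) = (((2/5)*(-1))*sqrt(-22 - 12))*(-9) = -2*I*sqrt(34)/5*(-9) = 18*I*sqrt(34)/5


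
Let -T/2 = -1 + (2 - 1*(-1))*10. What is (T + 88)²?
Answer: 900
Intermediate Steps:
T = -58 (T = -2*(-1 + (2 - 1*(-1))*10) = -2*(-1 + (2 + 1)*10) = -2*(-1 + 3*10) = -2*(-1 + 30) = -2*29 = -58)
(T + 88)² = (-58 + 88)² = 30² = 900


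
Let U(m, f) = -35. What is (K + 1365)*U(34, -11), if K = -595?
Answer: -26950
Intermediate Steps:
(K + 1365)*U(34, -11) = (-595 + 1365)*(-35) = 770*(-35) = -26950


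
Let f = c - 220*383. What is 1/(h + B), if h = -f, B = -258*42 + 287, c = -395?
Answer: 1/74106 ≈ 1.3494e-5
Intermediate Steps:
B = -10549 (B = -10836 + 287 = -10549)
f = -84655 (f = -395 - 220*383 = -395 - 84260 = -84655)
h = 84655 (h = -1*(-84655) = 84655)
1/(h + B) = 1/(84655 - 10549) = 1/74106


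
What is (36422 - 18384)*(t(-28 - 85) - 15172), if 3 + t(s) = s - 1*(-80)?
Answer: -274321904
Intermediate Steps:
t(s) = 77 + s (t(s) = -3 + (s - 1*(-80)) = -3 + (s + 80) = -3 + (80 + s) = 77 + s)
(36422 - 18384)*(t(-28 - 85) - 15172) = (36422 - 18384)*((77 + (-28 - 85)) - 15172) = 18038*((77 - 113) - 15172) = 18038*(-36 - 15172) = 18038*(-15208) = -274321904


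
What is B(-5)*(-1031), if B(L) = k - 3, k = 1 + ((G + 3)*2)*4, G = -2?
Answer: -6186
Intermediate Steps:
k = 9 (k = 1 + ((-2 + 3)*2)*4 = 1 + (1*2)*4 = 1 + 2*4 = 1 + 8 = 9)
B(L) = 6 (B(L) = 9 - 3 = 6)
B(-5)*(-1031) = 6*(-1031) = -6186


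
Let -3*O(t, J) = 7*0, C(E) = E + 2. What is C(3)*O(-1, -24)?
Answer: 0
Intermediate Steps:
C(E) = 2 + E
O(t, J) = 0 (O(t, J) = -7*0/3 = -⅓*0 = 0)
C(3)*O(-1, -24) = (2 + 3)*0 = 5*0 = 0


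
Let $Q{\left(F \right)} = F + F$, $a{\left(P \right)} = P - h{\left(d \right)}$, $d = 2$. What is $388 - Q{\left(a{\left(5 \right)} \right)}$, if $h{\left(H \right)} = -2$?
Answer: $374$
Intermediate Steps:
$a{\left(P \right)} = 2 + P$ ($a{\left(P \right)} = P - -2 = P + 2 = 2 + P$)
$Q{\left(F \right)} = 2 F$
$388 - Q{\left(a{\left(5 \right)} \right)} = 388 - 2 \left(2 + 5\right) = 388 - 2 \cdot 7 = 388 - 14 = 374$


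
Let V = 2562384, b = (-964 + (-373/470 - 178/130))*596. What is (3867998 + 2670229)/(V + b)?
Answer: 3994856697/1213782626 ≈ 3.2912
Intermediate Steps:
b = -351833998/611 (b = (-964 + (-373*1/470 - 178*1/130))*596 = (-964 + (-373/470 - 89/65))*596 = (-964 - 2643/1222)*596 = -1180651/1222*596 = -351833998/611 ≈ -5.7583e+5)
(3867998 + 2670229)/(V + b) = (3867998 + 2670229)/(2562384 - 351833998/611) = 6538227/(1213782626/611) = 6538227*(611/1213782626) = 3994856697/1213782626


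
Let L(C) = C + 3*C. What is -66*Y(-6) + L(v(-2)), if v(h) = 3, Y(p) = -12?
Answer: 804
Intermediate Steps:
L(C) = 4*C
-66*Y(-6) + L(v(-2)) = -66*(-12) + 4*3 = 792 + 12 = 804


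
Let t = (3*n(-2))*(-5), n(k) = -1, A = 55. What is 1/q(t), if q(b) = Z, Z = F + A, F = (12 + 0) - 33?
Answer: 1/34 ≈ 0.029412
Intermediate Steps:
F = -21 (F = 12 - 33 = -21)
Z = 34 (Z = -21 + 55 = 34)
t = 15 (t = (3*(-1))*(-5) = -3*(-5) = 15)
q(b) = 34
1/q(t) = 1/34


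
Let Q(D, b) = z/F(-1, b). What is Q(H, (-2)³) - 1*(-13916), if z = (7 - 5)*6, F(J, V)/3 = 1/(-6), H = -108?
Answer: 13892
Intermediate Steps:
F(J, V) = -½ (F(J, V) = 3/(-6) = 3*(-⅙) = -½)
z = 12 (z = 2*6 = 12)
Q(D, b) = -24 (Q(D, b) = 12/(-½) = 12*(-2) = -24)
Q(H, (-2)³) - 1*(-13916) = -24 - 1*(-13916) = -24 + 13916 = 13892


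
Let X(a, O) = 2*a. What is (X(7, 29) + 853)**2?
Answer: 751689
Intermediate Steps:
(X(7, 29) + 853)**2 = (2*7 + 853)**2 = (14 + 853)**2 = 867**2 = 751689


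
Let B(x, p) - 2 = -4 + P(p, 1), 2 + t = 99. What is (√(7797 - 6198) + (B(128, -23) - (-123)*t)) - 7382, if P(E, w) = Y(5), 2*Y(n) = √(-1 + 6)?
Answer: 4547 + √1599 + √5/2 ≈ 4588.1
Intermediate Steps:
t = 97 (t = -2 + 99 = 97)
Y(n) = √5/2 (Y(n) = √(-1 + 6)/2 = √5/2)
P(E, w) = √5/2
B(x, p) = -2 + √5/2 (B(x, p) = 2 + (-4 + √5/2) = -2 + √5/2)
(√(7797 - 6198) + (B(128, -23) - (-123)*t)) - 7382 = (√(7797 - 6198) + ((-2 + √5/2) - (-123)*97)) - 7382 = (√1599 + ((-2 + √5/2) - 1*(-11931))) - 7382 = (√1599 + ((-2 + √5/2) + 11931)) - 7382 = (√1599 + (11929 + √5/2)) - 7382 = (11929 + √1599 + √5/2) - 7382 = 4547 + √1599 + √5/2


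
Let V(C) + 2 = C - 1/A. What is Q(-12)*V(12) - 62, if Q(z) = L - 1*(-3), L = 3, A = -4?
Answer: -½ ≈ -0.50000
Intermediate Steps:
Q(z) = 6 (Q(z) = 3 - 1*(-3) = 3 + 3 = 6)
V(C) = -7/4 + C (V(C) = -2 + (C - 1/(-4)) = -2 + (C - 1*(-¼)) = -2 + (C + ¼) = -2 + (¼ + C) = -7/4 + C)
Q(-12)*V(12) - 62 = 6*(-7/4 + 12) - 62 = 6*(41/4) - 62 = 123/2 - 62 = -½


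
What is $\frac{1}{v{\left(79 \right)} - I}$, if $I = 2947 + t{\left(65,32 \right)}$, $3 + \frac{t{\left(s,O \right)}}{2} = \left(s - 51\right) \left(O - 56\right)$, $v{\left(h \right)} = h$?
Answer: $- \frac{1}{2190} \approx -0.00045662$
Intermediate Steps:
$t{\left(s,O \right)} = -6 + 2 \left(-56 + O\right) \left(-51 + s\right)$ ($t{\left(s,O \right)} = -6 + 2 \left(s - 51\right) \left(O - 56\right) = -6 + 2 \left(-51 + s\right) \left(-56 + O\right) = -6 + 2 \left(-56 + O\right) \left(-51 + s\right)$)
$I = 2269$ ($I = 2947 + \left(5706 - 7280 - 3264 + 2 \cdot 32 \cdot 65\right) = 2947 + \left(5706 - 7280 - 3264 + 4160\right) = 2947 - 678 = 2269$)
$\frac{1}{v{\left(79 \right)} - I} = \frac{1}{79 - 2269} = \frac{1}{-2190} = - \frac{1}{2190}$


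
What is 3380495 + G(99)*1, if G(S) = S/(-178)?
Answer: 601728011/178 ≈ 3.3805e+6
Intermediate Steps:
G(S) = -S/178 (G(S) = S*(-1/178) = -S/178)
3380495 + G(99)*1 = 3380495 - 1/178*99*1 = 3380495 - 99/178*1 = 3380495 - 99/178 = 601728011/178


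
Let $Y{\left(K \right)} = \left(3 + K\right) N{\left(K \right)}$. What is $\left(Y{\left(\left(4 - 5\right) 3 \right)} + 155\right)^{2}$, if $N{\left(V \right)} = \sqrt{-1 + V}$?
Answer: $24025$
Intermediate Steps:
$Y{\left(K \right)} = \sqrt{-1 + K} \left(3 + K\right)$ ($Y{\left(K \right)} = \left(3 + K\right) \sqrt{-1 + K} = \sqrt{-1 + K} \left(3 + K\right)$)
$\left(Y{\left(\left(4 - 5\right) 3 \right)} + 155\right)^{2} = \left(\sqrt{-1 + \left(4 - 5\right) 3} \left(3 + \left(4 - 5\right) 3\right) + 155\right)^{2} = \left(\sqrt{-1 - 3} \left(3 - 3\right) + 155\right)^{2} = \left(\sqrt{-4} \cdot 0 + 155\right)^{2} = \left(2 i 0 + 155\right)^{2} = \left(0 + 155\right)^{2} = 155^{2} = 24025$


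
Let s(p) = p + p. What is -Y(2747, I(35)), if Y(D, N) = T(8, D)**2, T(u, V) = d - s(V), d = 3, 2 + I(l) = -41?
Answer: -30151081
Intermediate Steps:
I(l) = -43 (I(l) = -2 - 41 = -43)
s(p) = 2*p
T(u, V) = 3 - 2*V
Y(D, N) = (3 - 2*D)**2
-Y(2747, I(35)) = -(-3 + 2*2747)**2 = -(-3 + 5494)**2 = -1*5491**2 = -1*30151081 = -30151081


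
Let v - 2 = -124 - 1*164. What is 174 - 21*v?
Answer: 6180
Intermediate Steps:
v = -286 (v = 2 + (-124 - 1*164) = 2 + (-124 - 164) = 2 - 288 = -286)
174 - 21*v = 174 - 21*(-286) = 174 + 6006 = 6180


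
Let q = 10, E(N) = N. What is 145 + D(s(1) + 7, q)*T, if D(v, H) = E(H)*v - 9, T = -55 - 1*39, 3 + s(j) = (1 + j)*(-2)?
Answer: 991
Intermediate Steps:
s(j) = -5 - 2*j (s(j) = -3 + (1 + j)*(-2) = -3 + (-2 - 2*j) = -5 - 2*j)
T = -94 (T = -55 - 39 = -94)
D(v, H) = -9 + H*v (D(v, H) = H*v - 9 = -9 + H*v)
145 + D(s(1) + 7, q)*T = 145 + (-9 + 10*((-5 - 2*1) + 7))*(-94) = 145 + (-9 + 10*((-5 - 2) + 7))*(-94) = 145 + (-9 + 10*(-7 + 7))*(-94) = 145 + (-9 + 10*0)*(-94) = 145 + (-9 + 0)*(-94) = 145 - 9*(-94) = 145 + 846 = 991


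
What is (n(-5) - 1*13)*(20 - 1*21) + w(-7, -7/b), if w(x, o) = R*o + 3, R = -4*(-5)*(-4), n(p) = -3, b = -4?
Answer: -121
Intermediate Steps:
R = -80 (R = 20*(-4) = -80)
w(x, o) = 3 - 80*o (w(x, o) = -80*o + 3 = 3 - 80*o)
(n(-5) - 1*13)*(20 - 1*21) + w(-7, -7/b) = (-3 - 1*13)*(20 - 1*21) + (3 - (-560)/(-4)) = (-3 - 13)*(20 - 21) + (3 - (-560)*(-1)/4) = -16*(-1) + (3 - 80*7/4) = 16 + (3 - 140) = 16 - 137 = -121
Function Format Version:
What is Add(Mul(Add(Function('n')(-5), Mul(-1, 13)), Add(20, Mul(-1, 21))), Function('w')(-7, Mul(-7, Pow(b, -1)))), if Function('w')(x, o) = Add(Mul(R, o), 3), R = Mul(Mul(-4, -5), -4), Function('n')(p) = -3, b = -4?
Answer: -121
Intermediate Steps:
R = -80 (R = Mul(20, -4) = -80)
Function('w')(x, o) = Add(3, Mul(-80, o)) (Function('w')(x, o) = Add(Mul(-80, o), 3) = Add(3, Mul(-80, o)))
Add(Mul(Add(Function('n')(-5), Mul(-1, 13)), Add(20, Mul(-1, 21))), Function('w')(-7, Mul(-7, Pow(b, -1)))) = Add(Mul(Add(-3, Mul(-1, 13)), Add(20, Mul(-1, 21))), Add(3, Mul(-80, Mul(-7, Pow(-4, -1))))) = Add(Mul(Add(-3, -13), Add(20, -21)), Add(3, Mul(-80, Mul(-7, Rational(-1, 4))))) = Add(Mul(-16, -1), Add(3, Mul(-80, Rational(7, 4)))) = Add(16, Add(3, -140)) = Add(16, -137) = -121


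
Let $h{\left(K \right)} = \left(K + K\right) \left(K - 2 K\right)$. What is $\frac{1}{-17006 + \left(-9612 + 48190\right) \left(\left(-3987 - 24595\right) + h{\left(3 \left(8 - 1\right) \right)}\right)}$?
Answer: $- \frac{1}{1136679198} \approx -8.7976 \cdot 10^{-10}$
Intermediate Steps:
$h{\left(K \right)} = - 2 K^{2}$ ($h{\left(K \right)} = 2 K \left(- K\right) = - 2 K^{2}$)
$\frac{1}{-17006 + \left(-9612 + 48190\right) \left(\left(-3987 - 24595\right) + h{\left(3 \left(8 - 1\right) \right)}\right)} = \frac{1}{-17006 + \left(-9612 + 48190\right) \left(\left(-3987 - 24595\right) - 2 \left(3 \left(8 - 1\right)\right)^{2}\right)} = \frac{1}{-17006 + 38578 \left(\left(-3987 - 24595\right) - 2 \left(3 \cdot 7\right)^{2}\right)} = \frac{1}{-17006 + 38578 \left(-28582 - 2 \cdot 21^{2}\right)} = \frac{1}{-17006 + 38578 \left(-28582 - 882\right)} = \frac{1}{-17006 + 38578 \left(-29464\right)} = \frac{1}{-17006 - 1136662192} = \frac{1}{-1136679198} = - \frac{1}{1136679198}$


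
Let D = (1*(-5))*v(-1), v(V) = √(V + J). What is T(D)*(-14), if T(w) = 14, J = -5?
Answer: -196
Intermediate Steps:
v(V) = √(-5 + V) (v(V) = √(V - 5) = √(-5 + V))
D = -5*I*√6 (D = (1*(-5))*√(-5 - 1) = -5*I*√6 ≈ -12.247*I)
T(D)*(-14) = 14*(-14) = -196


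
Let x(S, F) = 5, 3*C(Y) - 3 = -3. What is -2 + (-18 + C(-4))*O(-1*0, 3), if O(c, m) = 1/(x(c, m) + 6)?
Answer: -40/11 ≈ -3.6364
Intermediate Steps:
C(Y) = 0 (C(Y) = 1 + (1/3)*(-3) = 1 - 1 = 0)
O(c, m) = 1/11 (O(c, m) = 1/(5 + 6) = 1/11)
-2 + (-18 + C(-4))*O(-1*0, 3) = -2 + (-18 + 0)*(1/11) = -2 - 18*1/11 = -2 - 18/11 = -40/11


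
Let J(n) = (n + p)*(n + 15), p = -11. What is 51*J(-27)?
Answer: 23256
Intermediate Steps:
J(n) = (-11 + n)*(15 + n) (J(n) = (n - 11)*(n + 15) = (-11 + n)*(15 + n))
51*J(-27) = 51*(-165 + (-27)² + 4*(-27)) = 51*(-165 + 729 - 108) = 51*456 = 23256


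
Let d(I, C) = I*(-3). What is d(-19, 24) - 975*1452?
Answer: -1415643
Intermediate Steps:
d(I, C) = -3*I
d(-19, 24) - 975*1452 = -3*(-19) - 975*1452 = 57 - 1415700 = -1415643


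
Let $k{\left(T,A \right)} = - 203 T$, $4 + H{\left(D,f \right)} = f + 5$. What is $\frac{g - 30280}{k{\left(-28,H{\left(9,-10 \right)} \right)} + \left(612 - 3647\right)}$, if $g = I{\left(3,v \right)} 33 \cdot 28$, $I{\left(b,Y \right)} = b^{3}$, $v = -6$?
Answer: $- \frac{5332}{2649} \approx -2.0128$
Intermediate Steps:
$H{\left(D,f \right)} = 1 + f$ ($H{\left(D,f \right)} = -4 + \left(f + 5\right) = -4 + \left(5 + f\right) = 1 + f$)
$g = 24948$ ($g = 3^{3} \cdot 33 \cdot 28 = 27 \cdot 33 \cdot 28 = 891 \cdot 28 = 24948$)
$\frac{g - 30280}{k{\left(-28,H{\left(9,-10 \right)} \right)} + \left(612 - 3647\right)} = \frac{24948 - 30280}{\left(-203\right) \left(-28\right) + \left(612 - 3647\right)} = - \frac{5332}{5684 - 3035} = - \frac{5332}{2649}$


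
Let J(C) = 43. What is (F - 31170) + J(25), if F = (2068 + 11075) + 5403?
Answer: -12581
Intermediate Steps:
F = 18546 (F = 13143 + 5403 = 18546)
(F - 31170) + J(25) = (18546 - 31170) + 43 = -12624 + 43 = -12581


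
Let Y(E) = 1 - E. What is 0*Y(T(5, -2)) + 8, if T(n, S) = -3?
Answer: 8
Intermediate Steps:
0*Y(T(5, -2)) + 8 = 0*(1 - 1*(-3)) + 8 = 0*(1 + 3) + 8 = 0*4 + 8 = 0 + 8 = 8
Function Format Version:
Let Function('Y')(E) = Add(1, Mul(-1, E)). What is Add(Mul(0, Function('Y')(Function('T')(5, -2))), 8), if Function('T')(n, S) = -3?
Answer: 8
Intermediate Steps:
Add(Mul(0, Function('Y')(Function('T')(5, -2))), 8) = Add(Mul(0, Add(1, Mul(-1, -3))), 8) = Add(Mul(0, Add(1, 3)), 8) = Add(Mul(0, 4), 8) = Add(0, 8) = 8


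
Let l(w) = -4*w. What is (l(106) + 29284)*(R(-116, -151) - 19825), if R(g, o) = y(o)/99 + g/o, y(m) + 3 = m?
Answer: -259194016900/453 ≈ -5.7217e+8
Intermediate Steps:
y(m) = -3 + m
R(g, o) = -1/33 + o/99 + g/o (R(g, o) = (-3 + o)/99 + g/o = (-3 + o)*(1/99) + g/o = (-1/33 + o/99) + g/o = -1/33 + o/99 + g/o)
(l(106) + 29284)*(R(-116, -151) - 19825) = (-4*106 + 29284)*((-116 + (1/99)*(-151)*(-3 - 151))/(-151) - 19825) = (-424 + 29284)*(-(-116 + (1/99)*(-151)*(-154))/151 - 19825) = 28860*(-(-116 + 2114/9)/151 - 19825) = 28860*(-1/151*1070/9 - 19825) = 28860*(-1070/1359 - 19825) = 28860*(-26943245/1359) = -259194016900/453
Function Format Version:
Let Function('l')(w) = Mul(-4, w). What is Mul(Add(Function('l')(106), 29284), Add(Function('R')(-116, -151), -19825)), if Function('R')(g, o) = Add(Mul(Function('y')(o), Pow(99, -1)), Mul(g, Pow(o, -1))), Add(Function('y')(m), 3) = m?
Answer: Rational(-259194016900, 453) ≈ -5.7217e+8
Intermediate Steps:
Function('y')(m) = Add(-3, m)
Function('R')(g, o) = Add(Rational(-1, 33), Mul(Rational(1, 99), o), Mul(g, Pow(o, -1))) (Function('R')(g, o) = Add(Mul(Add(-3, o), Pow(99, -1)), Mul(g, Pow(o, -1))) = Add(Mul(Add(-3, o), Rational(1, 99)), Mul(g, Pow(o, -1))) = Add(Add(Rational(-1, 33), Mul(Rational(1, 99), o)), Mul(g, Pow(o, -1))) = Add(Rational(-1, 33), Mul(Rational(1, 99), o), Mul(g, Pow(o, -1))))
Mul(Add(Function('l')(106), 29284), Add(Function('R')(-116, -151), -19825)) = Mul(Add(Mul(-4, 106), 29284), Add(Mul(Pow(-151, -1), Add(-116, Mul(Rational(1, 99), -151, Add(-3, -151)))), -19825)) = Mul(Add(-424, 29284), Add(Mul(Rational(-1, 151), Add(-116, Mul(Rational(1, 99), -151, -154))), -19825)) = Mul(28860, Add(Mul(Rational(-1, 151), Add(-116, Rational(2114, 9))), -19825)) = Mul(28860, Add(Mul(Rational(-1, 151), Rational(1070, 9)), -19825)) = Mul(28860, Add(Rational(-1070, 1359), -19825)) = Mul(28860, Rational(-26943245, 1359)) = Rational(-259194016900, 453)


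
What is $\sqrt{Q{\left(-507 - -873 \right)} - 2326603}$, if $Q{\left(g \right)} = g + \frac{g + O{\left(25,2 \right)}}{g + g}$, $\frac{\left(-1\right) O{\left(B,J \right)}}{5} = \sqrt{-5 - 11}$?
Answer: $\frac{\sqrt{-311613336594 - 3660 i}}{366} \approx 8.957 \cdot 10^{-6} - 1525.2 i$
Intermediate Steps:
$O{\left(B,J \right)} = - 20 i$ ($O{\left(B,J \right)} = - 5 \sqrt{-5 - 11} = - 5 \sqrt{-16} = - 5 \cdot 4 i = - 20 i$)
$Q{\left(g \right)} = g + \frac{g - 20 i}{2 g}$ ($Q{\left(g \right)} = g + \frac{g - 20 i}{g + g} = g + \frac{g - 20 i}{2 g}$)
$\sqrt{Q{\left(-507 - -873 \right)} - 2326603} = \sqrt{\left(\frac{1}{2} - -366 - \frac{10 i}{-507 - -873}\right) - 2326603} = \sqrt{\left(\frac{1}{2} + \left(-507 + 873\right) - \frac{10 i}{-507 + 873}\right) - 2326603} = \sqrt{\left(\frac{1}{2} + 366 - \frac{10 i}{366}\right) - 2326603} = \sqrt{\left(\frac{1}{2} + 366 - 10 i \frac{1}{366}\right) - 2326603} = \sqrt{\left(\frac{1}{2} + 366 - \frac{5 i}{183}\right) - 2326603} = \sqrt{\left(\frac{733}{2} - \frac{5 i}{183}\right) - 2326603} = \sqrt{- \frac{4652473}{2} - \frac{5 i}{183}}$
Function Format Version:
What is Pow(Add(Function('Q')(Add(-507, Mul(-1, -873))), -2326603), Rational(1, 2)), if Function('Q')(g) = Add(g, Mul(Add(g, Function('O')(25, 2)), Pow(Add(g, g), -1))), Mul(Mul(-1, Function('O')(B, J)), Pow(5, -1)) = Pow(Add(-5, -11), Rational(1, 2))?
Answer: Mul(Rational(1, 366), Pow(Add(-311613336594, Mul(-3660, I)), Rational(1, 2))) ≈ Add(8.9570e-6, Mul(-1525.2, I))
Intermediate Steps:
Function('O')(B, J) = Mul(-20, I) (Function('O')(B, J) = Mul(-5, Pow(Add(-5, -11), Rational(1, 2))) = Mul(-5, Pow(-16, Rational(1, 2))) = Mul(-5, Mul(4, I)) = Mul(-20, I))
Function('Q')(g) = Add(g, Mul(Rational(1, 2), Pow(g, -1), Add(g, Mul(-20, I)))) (Function('Q')(g) = Add(g, Mul(Add(g, Mul(-20, I)), Pow(Add(g, g), -1))) = Add(g, Mul(Add(g, Mul(-20, I)), Pow(Mul(2, g), -1))) = Add(g, Mul(Add(g, Mul(-20, I)), Mul(Rational(1, 2), Pow(g, -1)))) = Add(g, Mul(Rational(1, 2), Pow(g, -1), Add(g, Mul(-20, I)))))
Pow(Add(Function('Q')(Add(-507, Mul(-1, -873))), -2326603), Rational(1, 2)) = Pow(Add(Add(Rational(1, 2), Add(-507, Mul(-1, -873)), Mul(-10, I, Pow(Add(-507, Mul(-1, -873)), -1))), -2326603), Rational(1, 2)) = Pow(Add(Add(Rational(1, 2), Add(-507, 873), Mul(-10, I, Pow(Add(-507, 873), -1))), -2326603), Rational(1, 2)) = Pow(Add(Add(Rational(1, 2), 366, Mul(-10, I, Pow(366, -1))), -2326603), Rational(1, 2)) = Pow(Add(Add(Rational(1, 2), 366, Mul(-10, I, Rational(1, 366))), -2326603), Rational(1, 2)) = Pow(Add(Add(Rational(1, 2), 366, Mul(Rational(-5, 183), I)), -2326603), Rational(1, 2)) = Pow(Add(Add(Rational(733, 2), Mul(Rational(-5, 183), I)), -2326603), Rational(1, 2)) = Pow(Add(Rational(-4652473, 2), Mul(Rational(-5, 183), I)), Rational(1, 2))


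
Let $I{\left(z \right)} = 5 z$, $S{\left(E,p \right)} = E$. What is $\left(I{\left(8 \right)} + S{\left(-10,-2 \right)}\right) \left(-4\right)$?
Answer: $-120$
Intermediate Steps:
$\left(I{\left(8 \right)} + S{\left(-10,-2 \right)}\right) \left(-4\right) = \left(5 \cdot 8 - 10\right) \left(-4\right) = \left(40 - 10\right) \left(-4\right) = 30 \left(-4\right) = -120$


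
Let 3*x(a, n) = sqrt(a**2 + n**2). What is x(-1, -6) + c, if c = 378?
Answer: 378 + sqrt(37)/3 ≈ 380.03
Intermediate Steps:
x(a, n) = sqrt(a**2 + n**2)/3
x(-1, -6) + c = sqrt((-1)**2 + (-6)**2)/3 + 378 = sqrt(1 + 36)/3 + 378 = sqrt(37)/3 + 378 = 378 + sqrt(37)/3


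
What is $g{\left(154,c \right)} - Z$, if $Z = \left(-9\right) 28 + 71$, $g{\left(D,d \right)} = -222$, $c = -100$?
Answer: $-41$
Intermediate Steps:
$Z = -181$ ($Z = -252 + 71 = -181$)
$g{\left(154,c \right)} - Z = -222 - -181 = -222 + 181 = -41$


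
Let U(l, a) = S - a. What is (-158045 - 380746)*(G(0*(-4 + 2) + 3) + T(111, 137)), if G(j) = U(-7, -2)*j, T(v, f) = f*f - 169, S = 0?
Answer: -10024745346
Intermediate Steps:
U(l, a) = -a (U(l, a) = 0 - a = -a)
T(v, f) = -169 + f² (T(v, f) = f² - 169 = -169 + f²)
G(j) = 2*j (G(j) = (-1*(-2))*j = 2*j)
(-158045 - 380746)*(G(0*(-4 + 2) + 3) + T(111, 137)) = (-158045 - 380746)*(2*(0*(-4 + 2) + 3) + (-169 + 137²)) = -538791*(2*(0*(-2) + 3) + (-169 + 18769)) = -538791*(2*(0 + 3) + 18600) = -538791*(2*3 + 18600) = -538791*(6 + 18600) = -538791*18606 = -10024745346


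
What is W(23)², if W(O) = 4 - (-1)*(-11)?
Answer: 49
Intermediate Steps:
W(O) = -7 (W(O) = 4 - 1*11 = 4 - 11 = -7)
W(23)² = (-7)² = 49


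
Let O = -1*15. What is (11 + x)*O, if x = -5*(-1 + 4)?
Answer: 60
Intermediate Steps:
O = -15
x = -15 (x = -5*3 = -15)
(11 + x)*O = (11 - 15)*(-15) = -4*(-15) = 60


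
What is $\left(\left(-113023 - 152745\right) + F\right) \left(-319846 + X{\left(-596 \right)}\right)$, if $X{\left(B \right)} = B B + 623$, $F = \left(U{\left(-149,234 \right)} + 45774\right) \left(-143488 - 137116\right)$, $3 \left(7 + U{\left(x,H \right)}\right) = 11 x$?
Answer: $- \frac{1370185020791936}{3} \approx -4.5673 \cdot 10^{14}$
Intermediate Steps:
$U{\left(x,H \right)} = -7 + \frac{11 x}{3}$
$F = - \frac{38067299848}{3}$ ($F = \left(\left(-7 + \frac{11}{3} \left(-149\right)\right) + 45774\right) \left(-143488 - 137116\right) = \left(\left(-7 - \frac{1639}{3}\right) + 45774\right) \left(-280604\right) = \left(- \frac{1660}{3} + 45774\right) \left(-280604\right) = \frac{135662}{3} \left(-280604\right) = - \frac{38067299848}{3} \approx -1.2689 \cdot 10^{10}$)
$X{\left(B \right)} = 623 + B^{2}$ ($X{\left(B \right)} = B^{2} + 623 = 623 + B^{2}$)
$\left(\left(-113023 - 152745\right) + F\right) \left(-319846 + X{\left(-596 \right)}\right) = \left(\left(-113023 - 152745\right) - \frac{38067299848}{3}\right) \left(-319846 + \left(623 + \left(-596\right)^{2}\right)\right) = \left(\left(-113023 - 152745\right) - \frac{38067299848}{3}\right) \left(-319846 + \left(623 + 355216\right)\right) = \left(-265768 - \frac{38067299848}{3}\right) \left(-319846 + 355839\right) = \left(- \frac{38068097152}{3}\right) 35993 = - \frac{1370185020791936}{3}$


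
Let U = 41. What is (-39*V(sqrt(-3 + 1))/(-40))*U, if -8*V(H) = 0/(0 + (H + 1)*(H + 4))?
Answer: 0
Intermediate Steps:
V(H) = 0 (V(H) = -0/(0 + (H + 1)*(H + 4)) = -0/(0 + (1 + H)*(4 + H)) = -0/((1 + H)*(4 + H)) = -0*1/((1 + H)*(4 + H)) = -1/8*0 = 0)
(-39*V(sqrt(-3 + 1))/(-40))*U = -0/(-40)*41 = -0*(-1)/40*41 = -39*0*41 = 0*41 = 0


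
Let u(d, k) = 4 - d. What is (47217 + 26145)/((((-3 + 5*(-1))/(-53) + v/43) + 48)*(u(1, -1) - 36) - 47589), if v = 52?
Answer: -55730666/37389189 ≈ -1.4906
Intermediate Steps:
(47217 + 26145)/((((-3 + 5*(-1))/(-53) + v/43) + 48)*(u(1, -1) - 36) - 47589) = (47217 + 26145)/((((-3 + 5*(-1))/(-53) + 52/43) + 48)*((4 - 1*1) - 36) - 47589) = 73362/((((-3 - 5)*(-1/53) + 52*(1/43)) + 48)*((4 - 1) - 36) - 47589) = 73362/(((-8*(-1/53) + 52/43) + 48)*(3 - 36) - 47589) = 73362/(((8/53 + 52/43) + 48)*(-33) - 47589) = 73362/((3100/2279 + 48)*(-33) - 47589) = 73362/((112492/2279)*(-33) - 47589) = 73362/(-3712236/2279 - 47589) = 73362/(-112167567/2279) = 73362*(-2279/112167567) = -55730666/37389189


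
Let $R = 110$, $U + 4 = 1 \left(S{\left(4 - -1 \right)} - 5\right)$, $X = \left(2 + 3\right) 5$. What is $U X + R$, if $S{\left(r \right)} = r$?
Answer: $10$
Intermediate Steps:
$X = 25$ ($X = 5 \cdot 5 = 25$)
$U = -4$ ($U = -4 + 1 \left(\left(4 - -1\right) - 5\right) = -4 + 1 \left(\left(4 + 1\right) - 5\right) = -4 + 1 \left(5 - 5\right) = -4 + 1 \cdot 0 = -4 + 0 = -4$)
$U X + R = \left(-4\right) 25 + 110 = -100 + 110 = 10$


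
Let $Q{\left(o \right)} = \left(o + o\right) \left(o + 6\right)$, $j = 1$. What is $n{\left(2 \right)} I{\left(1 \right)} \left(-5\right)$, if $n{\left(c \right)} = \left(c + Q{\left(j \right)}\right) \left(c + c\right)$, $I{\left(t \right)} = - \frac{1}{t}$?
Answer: $320$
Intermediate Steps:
$Q{\left(o \right)} = 2 o \left(6 + o\right)$
$n{\left(c \right)} = 2 c \left(14 + c\right)$ ($n{\left(c \right)} = \left(c + 2 \cdot 1 \left(6 + 1\right)\right) \left(c + c\right) = \left(c + 2 \cdot 1 \cdot 7\right) 2 c = \left(c + 14\right) 2 c = \left(14 + c\right) 2 c = 2 c \left(14 + c\right)$)
$n{\left(2 \right)} I{\left(1 \right)} \left(-5\right) = 2 \cdot 2 \left(14 + 2\right) \left(- 1^{-1}\right) \left(-5\right) = 2 \cdot 2 \cdot 16 \left(\left(-1\right) 1\right) \left(-5\right) = 64 \left(-1\right) \left(-5\right) = \left(-64\right) \left(-5\right) = 320$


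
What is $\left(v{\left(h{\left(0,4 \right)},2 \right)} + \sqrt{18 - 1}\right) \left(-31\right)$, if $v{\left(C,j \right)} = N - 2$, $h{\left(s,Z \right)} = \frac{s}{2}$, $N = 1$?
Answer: $31 - 31 \sqrt{17} \approx -96.816$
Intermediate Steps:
$h{\left(s,Z \right)} = \frac{s}{2}$ ($h{\left(s,Z \right)} = s \frac{1}{2} = \frac{s}{2}$)
$v{\left(C,j \right)} = -1$ ($v{\left(C,j \right)} = 1 - 2 = -1$)
$\left(v{\left(h{\left(0,4 \right)},2 \right)} + \sqrt{18 - 1}\right) \left(-31\right) = \left(-1 + \sqrt{18 - 1}\right) \left(-31\right) = \left(-1 + \sqrt{17}\right) \left(-31\right) = 31 - 31 \sqrt{17}$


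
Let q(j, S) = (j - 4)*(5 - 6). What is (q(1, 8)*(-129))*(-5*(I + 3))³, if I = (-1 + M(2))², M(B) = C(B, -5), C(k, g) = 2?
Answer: 3096000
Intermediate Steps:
M(B) = 2
q(j, S) = 4 - j (q(j, S) = (-4 + j)*(-1) = 4 - j)
I = 1 (I = (-1 + 2)² = 1² = 1)
(q(1, 8)*(-129))*(-5*(I + 3))³ = ((4 - 1*1)*(-129))*(-5*(1 + 3))³ = ((4 - 1)*(-129))*(-5*4)³ = (3*(-129))*(-20)³ = -387*(-8000) = 3096000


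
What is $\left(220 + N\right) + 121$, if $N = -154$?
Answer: $187$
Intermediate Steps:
$\left(220 + N\right) + 121 = \left(220 - 154\right) + 121 = 66 + 121 = 187$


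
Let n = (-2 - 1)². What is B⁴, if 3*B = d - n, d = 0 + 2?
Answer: 2401/81 ≈ 29.642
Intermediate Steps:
d = 2
n = 9 (n = (-3)² = 9)
B = -7/3 (B = (2 - 1*9)/3 = (2 - 9)/3 = (⅓)*(-7) = -7/3 ≈ -2.3333)
B⁴ = (-7/3)⁴ = 2401/81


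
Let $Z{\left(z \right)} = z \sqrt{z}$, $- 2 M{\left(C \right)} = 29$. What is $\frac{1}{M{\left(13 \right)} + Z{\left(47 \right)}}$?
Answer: $\frac{58}{414451} + \frac{188 \sqrt{47}}{414451} \approx 0.0032498$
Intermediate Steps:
$M{\left(C \right)} = - \frac{29}{2}$ ($M{\left(C \right)} = \left(- \frac{1}{2}\right) 29 = - \frac{29}{2}$)
$Z{\left(z \right)} = z^{\frac{3}{2}}$
$\frac{1}{M{\left(13 \right)} + Z{\left(47 \right)}} = \frac{1}{- \frac{29}{2} + 47^{\frac{3}{2}}} = \frac{1}{- \frac{29}{2} + 47 \sqrt{47}}$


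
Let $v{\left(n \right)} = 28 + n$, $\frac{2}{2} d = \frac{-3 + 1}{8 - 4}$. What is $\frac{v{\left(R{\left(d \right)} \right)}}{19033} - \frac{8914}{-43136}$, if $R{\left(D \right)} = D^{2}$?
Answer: $\frac{85439377}{410503744} \approx 0.20813$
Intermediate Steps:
$d = - \frac{1}{2}$ ($d = \frac{-3 + 1}{8 - 4} = - \frac{2}{4} = \left(-2\right) \frac{1}{4} = - \frac{1}{2} \approx -0.5$)
$\frac{v{\left(R{\left(d \right)} \right)}}{19033} - \frac{8914}{-43136} = \frac{28 + \left(- \frac{1}{2}\right)^{2}}{19033} - \frac{8914}{-43136} = \left(28 + \frac{1}{4}\right) \frac{1}{19033} - - \frac{4457}{21568} = \frac{113}{4} \cdot \frac{1}{19033} + \frac{4457}{21568} = \frac{113}{76132} + \frac{4457}{21568} = \frac{85439377}{410503744}$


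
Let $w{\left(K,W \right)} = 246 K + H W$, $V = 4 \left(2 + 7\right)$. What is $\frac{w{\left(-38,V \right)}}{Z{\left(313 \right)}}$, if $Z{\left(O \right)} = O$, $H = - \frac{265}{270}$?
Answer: $- \frac{28150}{939} \approx -29.979$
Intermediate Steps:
$H = - \frac{53}{54}$ ($H = \left(-265\right) \frac{1}{270} = - \frac{53}{54} \approx -0.98148$)
$V = 36$ ($V = 4 \cdot 9 = 36$)
$w{\left(K,W \right)} = 246 K - \frac{53 W}{54}$
$\frac{w{\left(-38,V \right)}}{Z{\left(313 \right)}} = \frac{246 \left(-38\right) - \frac{106}{3}}{313} = \left(-9348 - \frac{106}{3}\right) \frac{1}{313} = \left(- \frac{28150}{3}\right) \frac{1}{313} = - \frac{28150}{939}$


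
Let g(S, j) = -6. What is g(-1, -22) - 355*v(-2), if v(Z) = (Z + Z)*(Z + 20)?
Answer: 25554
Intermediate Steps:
v(Z) = 2*Z*(20 + Z) (v(Z) = (2*Z)*(20 + Z) = 2*Z*(20 + Z))
g(-1, -22) - 355*v(-2) = -6 - 710*(-2)*(20 - 2) = -6 - 710*(-2)*18 = -6 - 355*(-72) = -6 + 25560 = 25554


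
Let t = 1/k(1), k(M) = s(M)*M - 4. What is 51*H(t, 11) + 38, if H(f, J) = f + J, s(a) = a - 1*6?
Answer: 1780/3 ≈ 593.33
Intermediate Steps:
s(a) = -6 + a (s(a) = a - 6 = -6 + a)
k(M) = -4 + M*(-6 + M) (k(M) = (-6 + M)*M - 4 = M*(-6 + M) - 4 = -4 + M*(-6 + M))
t = -⅑ (t = 1/(-4 + 1*(-6 + 1)) = 1/(-4 + 1*(-5)) = 1/(-4 - 5) = 1/(-9) = -⅑ ≈ -0.11111)
H(f, J) = J + f
51*H(t, 11) + 38 = 51*(11 - ⅑) + 38 = 51*(98/9) + 38 = 1666/3 + 38 = 1780/3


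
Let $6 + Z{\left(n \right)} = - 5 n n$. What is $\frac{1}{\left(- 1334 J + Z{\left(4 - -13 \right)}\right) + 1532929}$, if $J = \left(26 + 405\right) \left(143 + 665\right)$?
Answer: $- \frac{1}{463031354} \approx -2.1597 \cdot 10^{-9}$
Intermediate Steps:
$J = 348248$ ($J = 431 \cdot 808 = 348248$)
$Z{\left(n \right)} = -6 - 5 n^{2}$ ($Z{\left(n \right)} = -6 + - 5 n n = -6 - 5 n^{2}$)
$\frac{1}{\left(- 1334 J + Z{\left(4 - -13 \right)}\right) + 1532929} = \frac{1}{\left(\left(-1334\right) 348248 - \left(6 + 5 \left(4 - -13\right)^{2}\right)\right) + 1532929} = \frac{1}{\left(-464562832 - \left(6 + 5 \left(4 + 13\right)^{2}\right)\right) + 1532929} = \frac{1}{\left(-464562832 - \left(6 + 5 \cdot 17^{2}\right)\right) + 1532929} = \frac{1}{\left(-464562832 - 1451\right) + 1532929} = \frac{1}{-464564283 + 1532929} = \frac{1}{-463031354} = - \frac{1}{463031354}$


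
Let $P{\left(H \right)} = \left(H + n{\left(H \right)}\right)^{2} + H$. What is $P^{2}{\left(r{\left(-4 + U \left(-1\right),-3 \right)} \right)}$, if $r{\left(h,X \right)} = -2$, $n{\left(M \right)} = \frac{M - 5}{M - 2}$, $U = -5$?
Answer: $\frac{961}{256} \approx 3.7539$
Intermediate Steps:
$n{\left(M \right)} = \frac{-5 + M}{-2 + M}$
$P{\left(H \right)} = H + \left(H + \frac{-5 + H}{-2 + H}\right)^{2}$ ($P{\left(H \right)} = \left(H + \frac{-5 + H}{-2 + H}\right)^{2} + H = H + \left(H + \frac{-5 + H}{-2 + H}\right)^{2}$)
$P^{2}{\left(r{\left(-4 + U \left(-1\right),-3 \right)} \right)} = \left(-2 + \frac{\left(-5 + \left(-2\right)^{2} - -2\right)^{2}}{\left(-2 - 2\right)^{2}}\right)^{2} = \left(-2 + \frac{\left(-5 + 4 + 2\right)^{2}}{16}\right)^{2} = \left(-2 + \frac{1^{2}}{16}\right)^{2} = \left(-2 + \frac{1}{16} \cdot 1\right)^{2} = \left(-2 + \frac{1}{16}\right)^{2} = \left(- \frac{31}{16}\right)^{2} = \frac{961}{256}$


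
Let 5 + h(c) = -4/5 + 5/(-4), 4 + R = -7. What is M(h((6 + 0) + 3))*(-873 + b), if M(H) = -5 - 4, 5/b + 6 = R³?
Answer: 10504854/1337 ≈ 7857.0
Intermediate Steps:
R = -11 (R = -4 - 7 = -11)
b = -5/1337 (b = 5/(-6 + (-11)³) = 5/(-6 - 1331) = 5/(-1337) = 5*(-1/1337) = -5/1337 ≈ -0.0037397)
h(c) = -141/20 (h(c) = -5 + (-4/5 + 5/(-4)) = -5 + (-4*⅕ + 5*(-¼)) = -5 + (-⅘ - 5/4) = -5 - 41/20 = -141/20)
M(H) = -9
M(h((6 + 0) + 3))*(-873 + b) = -9*(-873 - 5/1337) = -9*(-1167206/1337) = 10504854/1337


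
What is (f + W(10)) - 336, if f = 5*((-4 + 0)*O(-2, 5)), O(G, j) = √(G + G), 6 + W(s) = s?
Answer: -332 - 40*I ≈ -332.0 - 40.0*I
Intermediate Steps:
W(s) = -6 + s
O(G, j) = √2*√G (O(G, j) = √(2*G) = √2*√G)
f = -40*I (f = 5*((-4 + 0)*(√2*√(-2))) = 5*(-4*√2*I*√2) = 5*(-8*I) = -40*I ≈ -40.0*I)
(f + W(10)) - 336 = (-40*I + (-6 + 10)) - 336 = (-40*I + 4) - 336 = (4 - 40*I) - 336 = -332 - 40*I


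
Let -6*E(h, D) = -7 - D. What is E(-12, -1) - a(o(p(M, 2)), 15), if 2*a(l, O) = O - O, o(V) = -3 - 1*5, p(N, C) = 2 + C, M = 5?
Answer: 1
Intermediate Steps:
E(h, D) = 7/6 + D/6 (E(h, D) = -(-7 - D)/6 = 7/6 + D/6)
o(V) = -8 (o(V) = -3 - 5 = -8)
a(l, O) = 0 (a(l, O) = (O - O)/2 = (1/2)*0 = 0)
E(-12, -1) - a(o(p(M, 2)), 15) = (7/6 + (1/6)*(-1)) - 1*0 = (7/6 - 1/6) + 0 = 1 + 0 = 1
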